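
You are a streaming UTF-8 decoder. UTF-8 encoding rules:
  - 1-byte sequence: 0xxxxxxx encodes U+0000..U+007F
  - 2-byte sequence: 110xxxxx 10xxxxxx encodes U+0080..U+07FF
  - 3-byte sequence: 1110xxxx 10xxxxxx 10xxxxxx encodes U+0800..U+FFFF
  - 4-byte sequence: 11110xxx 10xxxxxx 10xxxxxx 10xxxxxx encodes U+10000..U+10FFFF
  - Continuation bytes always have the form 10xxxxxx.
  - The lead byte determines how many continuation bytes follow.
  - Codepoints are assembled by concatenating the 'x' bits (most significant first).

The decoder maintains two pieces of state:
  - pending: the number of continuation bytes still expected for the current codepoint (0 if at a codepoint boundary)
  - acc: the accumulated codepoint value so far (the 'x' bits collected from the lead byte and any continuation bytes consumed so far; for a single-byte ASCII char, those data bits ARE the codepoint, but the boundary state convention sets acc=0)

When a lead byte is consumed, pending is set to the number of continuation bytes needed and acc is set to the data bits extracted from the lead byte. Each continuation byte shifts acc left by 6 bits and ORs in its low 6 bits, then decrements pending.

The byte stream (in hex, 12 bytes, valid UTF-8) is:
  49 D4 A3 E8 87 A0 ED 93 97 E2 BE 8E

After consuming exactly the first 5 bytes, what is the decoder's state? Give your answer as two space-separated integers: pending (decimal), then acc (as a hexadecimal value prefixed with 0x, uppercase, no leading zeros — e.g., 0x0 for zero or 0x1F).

Byte[0]=49: 1-byte. pending=0, acc=0x0
Byte[1]=D4: 2-byte lead. pending=1, acc=0x14
Byte[2]=A3: continuation. acc=(acc<<6)|0x23=0x523, pending=0
Byte[3]=E8: 3-byte lead. pending=2, acc=0x8
Byte[4]=87: continuation. acc=(acc<<6)|0x07=0x207, pending=1

Answer: 1 0x207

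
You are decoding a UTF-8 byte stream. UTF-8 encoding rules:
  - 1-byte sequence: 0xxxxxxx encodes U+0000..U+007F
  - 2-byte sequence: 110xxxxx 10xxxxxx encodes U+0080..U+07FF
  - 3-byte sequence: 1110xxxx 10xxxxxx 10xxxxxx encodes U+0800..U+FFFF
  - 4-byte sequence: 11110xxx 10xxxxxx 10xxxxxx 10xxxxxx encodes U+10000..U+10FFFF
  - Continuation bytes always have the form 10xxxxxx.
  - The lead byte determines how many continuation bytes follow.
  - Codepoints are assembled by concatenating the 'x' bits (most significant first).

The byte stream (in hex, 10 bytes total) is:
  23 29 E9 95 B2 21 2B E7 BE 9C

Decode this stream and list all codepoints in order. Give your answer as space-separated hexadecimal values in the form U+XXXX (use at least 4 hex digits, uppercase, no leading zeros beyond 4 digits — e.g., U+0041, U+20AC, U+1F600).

Byte[0]=23: 1-byte ASCII. cp=U+0023
Byte[1]=29: 1-byte ASCII. cp=U+0029
Byte[2]=E9: 3-byte lead, need 2 cont bytes. acc=0x9
Byte[3]=95: continuation. acc=(acc<<6)|0x15=0x255
Byte[4]=B2: continuation. acc=(acc<<6)|0x32=0x9572
Completed: cp=U+9572 (starts at byte 2)
Byte[5]=21: 1-byte ASCII. cp=U+0021
Byte[6]=2B: 1-byte ASCII. cp=U+002B
Byte[7]=E7: 3-byte lead, need 2 cont bytes. acc=0x7
Byte[8]=BE: continuation. acc=(acc<<6)|0x3E=0x1FE
Byte[9]=9C: continuation. acc=(acc<<6)|0x1C=0x7F9C
Completed: cp=U+7F9C (starts at byte 7)

Answer: U+0023 U+0029 U+9572 U+0021 U+002B U+7F9C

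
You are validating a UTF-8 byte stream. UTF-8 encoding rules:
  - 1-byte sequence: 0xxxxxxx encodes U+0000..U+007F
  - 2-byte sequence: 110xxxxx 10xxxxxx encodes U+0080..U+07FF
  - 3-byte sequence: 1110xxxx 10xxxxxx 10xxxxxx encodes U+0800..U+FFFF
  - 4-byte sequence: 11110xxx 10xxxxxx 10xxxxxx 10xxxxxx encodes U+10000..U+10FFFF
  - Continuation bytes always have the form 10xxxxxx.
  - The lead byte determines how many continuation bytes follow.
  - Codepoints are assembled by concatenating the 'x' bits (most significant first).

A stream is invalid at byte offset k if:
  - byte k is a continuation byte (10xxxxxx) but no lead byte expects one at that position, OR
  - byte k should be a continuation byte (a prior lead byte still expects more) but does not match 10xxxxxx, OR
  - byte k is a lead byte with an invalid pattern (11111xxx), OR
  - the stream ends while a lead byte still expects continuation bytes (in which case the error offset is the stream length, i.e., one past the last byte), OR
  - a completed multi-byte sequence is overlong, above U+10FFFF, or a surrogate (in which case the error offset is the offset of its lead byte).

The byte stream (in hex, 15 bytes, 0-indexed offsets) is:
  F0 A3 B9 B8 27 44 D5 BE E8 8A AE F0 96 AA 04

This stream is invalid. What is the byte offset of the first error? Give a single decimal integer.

Byte[0]=F0: 4-byte lead, need 3 cont bytes. acc=0x0
Byte[1]=A3: continuation. acc=(acc<<6)|0x23=0x23
Byte[2]=B9: continuation. acc=(acc<<6)|0x39=0x8F9
Byte[3]=B8: continuation. acc=(acc<<6)|0x38=0x23E78
Completed: cp=U+23E78 (starts at byte 0)
Byte[4]=27: 1-byte ASCII. cp=U+0027
Byte[5]=44: 1-byte ASCII. cp=U+0044
Byte[6]=D5: 2-byte lead, need 1 cont bytes. acc=0x15
Byte[7]=BE: continuation. acc=(acc<<6)|0x3E=0x57E
Completed: cp=U+057E (starts at byte 6)
Byte[8]=E8: 3-byte lead, need 2 cont bytes. acc=0x8
Byte[9]=8A: continuation. acc=(acc<<6)|0x0A=0x20A
Byte[10]=AE: continuation. acc=(acc<<6)|0x2E=0x82AE
Completed: cp=U+82AE (starts at byte 8)
Byte[11]=F0: 4-byte lead, need 3 cont bytes. acc=0x0
Byte[12]=96: continuation. acc=(acc<<6)|0x16=0x16
Byte[13]=AA: continuation. acc=(acc<<6)|0x2A=0x5AA
Byte[14]=04: expected 10xxxxxx continuation. INVALID

Answer: 14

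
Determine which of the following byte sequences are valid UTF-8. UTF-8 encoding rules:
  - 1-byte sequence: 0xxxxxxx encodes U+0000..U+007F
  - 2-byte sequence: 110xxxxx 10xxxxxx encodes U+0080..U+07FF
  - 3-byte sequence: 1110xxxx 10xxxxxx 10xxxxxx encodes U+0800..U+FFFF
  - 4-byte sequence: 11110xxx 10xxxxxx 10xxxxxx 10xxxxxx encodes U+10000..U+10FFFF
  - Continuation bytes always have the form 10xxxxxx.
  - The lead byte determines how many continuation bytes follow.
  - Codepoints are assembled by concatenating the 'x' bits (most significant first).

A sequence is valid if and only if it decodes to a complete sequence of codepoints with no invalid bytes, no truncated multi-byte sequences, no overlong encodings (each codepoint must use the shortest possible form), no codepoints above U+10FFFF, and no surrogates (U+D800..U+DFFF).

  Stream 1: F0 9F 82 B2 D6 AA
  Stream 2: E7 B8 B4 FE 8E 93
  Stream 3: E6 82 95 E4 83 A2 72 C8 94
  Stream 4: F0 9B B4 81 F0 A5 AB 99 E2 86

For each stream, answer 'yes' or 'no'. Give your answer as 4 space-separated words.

Answer: yes no yes no

Derivation:
Stream 1: decodes cleanly. VALID
Stream 2: error at byte offset 3. INVALID
Stream 3: decodes cleanly. VALID
Stream 4: error at byte offset 10. INVALID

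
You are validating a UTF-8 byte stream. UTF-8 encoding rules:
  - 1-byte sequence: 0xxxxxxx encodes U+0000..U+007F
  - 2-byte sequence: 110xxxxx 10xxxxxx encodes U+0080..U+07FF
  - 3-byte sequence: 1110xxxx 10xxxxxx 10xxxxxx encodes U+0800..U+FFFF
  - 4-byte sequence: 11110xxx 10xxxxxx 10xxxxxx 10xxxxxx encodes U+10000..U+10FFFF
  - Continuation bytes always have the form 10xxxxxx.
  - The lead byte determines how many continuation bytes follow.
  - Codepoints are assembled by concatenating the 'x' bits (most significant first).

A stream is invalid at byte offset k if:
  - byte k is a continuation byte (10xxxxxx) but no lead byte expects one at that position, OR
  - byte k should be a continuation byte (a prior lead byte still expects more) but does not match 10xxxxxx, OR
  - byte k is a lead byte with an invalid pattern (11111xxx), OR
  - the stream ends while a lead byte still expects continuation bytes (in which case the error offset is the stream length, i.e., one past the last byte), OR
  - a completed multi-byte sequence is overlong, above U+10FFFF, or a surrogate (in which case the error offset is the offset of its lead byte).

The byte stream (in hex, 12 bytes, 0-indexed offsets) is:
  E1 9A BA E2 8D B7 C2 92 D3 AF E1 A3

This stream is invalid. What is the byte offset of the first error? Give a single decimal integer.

Byte[0]=E1: 3-byte lead, need 2 cont bytes. acc=0x1
Byte[1]=9A: continuation. acc=(acc<<6)|0x1A=0x5A
Byte[2]=BA: continuation. acc=(acc<<6)|0x3A=0x16BA
Completed: cp=U+16BA (starts at byte 0)
Byte[3]=E2: 3-byte lead, need 2 cont bytes. acc=0x2
Byte[4]=8D: continuation. acc=(acc<<6)|0x0D=0x8D
Byte[5]=B7: continuation. acc=(acc<<6)|0x37=0x2377
Completed: cp=U+2377 (starts at byte 3)
Byte[6]=C2: 2-byte lead, need 1 cont bytes. acc=0x2
Byte[7]=92: continuation. acc=(acc<<6)|0x12=0x92
Completed: cp=U+0092 (starts at byte 6)
Byte[8]=D3: 2-byte lead, need 1 cont bytes. acc=0x13
Byte[9]=AF: continuation. acc=(acc<<6)|0x2F=0x4EF
Completed: cp=U+04EF (starts at byte 8)
Byte[10]=E1: 3-byte lead, need 2 cont bytes. acc=0x1
Byte[11]=A3: continuation. acc=(acc<<6)|0x23=0x63
Byte[12]: stream ended, expected continuation. INVALID

Answer: 12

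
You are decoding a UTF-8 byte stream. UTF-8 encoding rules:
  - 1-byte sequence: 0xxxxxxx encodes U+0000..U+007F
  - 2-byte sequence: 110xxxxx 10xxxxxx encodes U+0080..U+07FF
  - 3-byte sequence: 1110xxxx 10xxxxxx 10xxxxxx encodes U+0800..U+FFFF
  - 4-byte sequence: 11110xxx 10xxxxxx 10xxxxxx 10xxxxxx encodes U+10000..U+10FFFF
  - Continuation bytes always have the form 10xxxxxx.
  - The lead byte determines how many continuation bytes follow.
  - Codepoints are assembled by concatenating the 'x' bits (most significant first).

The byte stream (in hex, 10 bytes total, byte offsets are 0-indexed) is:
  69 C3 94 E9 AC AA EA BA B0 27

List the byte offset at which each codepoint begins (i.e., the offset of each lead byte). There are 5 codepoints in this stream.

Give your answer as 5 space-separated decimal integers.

Answer: 0 1 3 6 9

Derivation:
Byte[0]=69: 1-byte ASCII. cp=U+0069
Byte[1]=C3: 2-byte lead, need 1 cont bytes. acc=0x3
Byte[2]=94: continuation. acc=(acc<<6)|0x14=0xD4
Completed: cp=U+00D4 (starts at byte 1)
Byte[3]=E9: 3-byte lead, need 2 cont bytes. acc=0x9
Byte[4]=AC: continuation. acc=(acc<<6)|0x2C=0x26C
Byte[5]=AA: continuation. acc=(acc<<6)|0x2A=0x9B2A
Completed: cp=U+9B2A (starts at byte 3)
Byte[6]=EA: 3-byte lead, need 2 cont bytes. acc=0xA
Byte[7]=BA: continuation. acc=(acc<<6)|0x3A=0x2BA
Byte[8]=B0: continuation. acc=(acc<<6)|0x30=0xAEB0
Completed: cp=U+AEB0 (starts at byte 6)
Byte[9]=27: 1-byte ASCII. cp=U+0027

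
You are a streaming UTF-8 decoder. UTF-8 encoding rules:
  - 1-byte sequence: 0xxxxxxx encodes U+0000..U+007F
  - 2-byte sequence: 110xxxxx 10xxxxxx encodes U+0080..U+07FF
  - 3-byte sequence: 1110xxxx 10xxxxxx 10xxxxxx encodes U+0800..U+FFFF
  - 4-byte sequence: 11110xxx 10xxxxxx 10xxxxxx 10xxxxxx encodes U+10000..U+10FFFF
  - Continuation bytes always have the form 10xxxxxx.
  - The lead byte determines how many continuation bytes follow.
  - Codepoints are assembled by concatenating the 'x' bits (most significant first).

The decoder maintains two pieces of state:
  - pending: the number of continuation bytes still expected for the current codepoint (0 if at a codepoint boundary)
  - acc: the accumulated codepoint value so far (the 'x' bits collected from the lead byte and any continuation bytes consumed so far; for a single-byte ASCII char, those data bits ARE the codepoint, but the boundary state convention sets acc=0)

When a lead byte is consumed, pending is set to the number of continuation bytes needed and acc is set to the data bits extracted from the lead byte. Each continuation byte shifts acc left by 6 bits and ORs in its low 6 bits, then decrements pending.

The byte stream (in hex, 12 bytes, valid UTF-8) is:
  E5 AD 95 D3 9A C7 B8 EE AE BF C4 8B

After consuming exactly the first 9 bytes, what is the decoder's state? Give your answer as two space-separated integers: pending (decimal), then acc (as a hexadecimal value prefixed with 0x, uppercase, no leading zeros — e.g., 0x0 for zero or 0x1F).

Byte[0]=E5: 3-byte lead. pending=2, acc=0x5
Byte[1]=AD: continuation. acc=(acc<<6)|0x2D=0x16D, pending=1
Byte[2]=95: continuation. acc=(acc<<6)|0x15=0x5B55, pending=0
Byte[3]=D3: 2-byte lead. pending=1, acc=0x13
Byte[4]=9A: continuation. acc=(acc<<6)|0x1A=0x4DA, pending=0
Byte[5]=C7: 2-byte lead. pending=1, acc=0x7
Byte[6]=B8: continuation. acc=(acc<<6)|0x38=0x1F8, pending=0
Byte[7]=EE: 3-byte lead. pending=2, acc=0xE
Byte[8]=AE: continuation. acc=(acc<<6)|0x2E=0x3AE, pending=1

Answer: 1 0x3AE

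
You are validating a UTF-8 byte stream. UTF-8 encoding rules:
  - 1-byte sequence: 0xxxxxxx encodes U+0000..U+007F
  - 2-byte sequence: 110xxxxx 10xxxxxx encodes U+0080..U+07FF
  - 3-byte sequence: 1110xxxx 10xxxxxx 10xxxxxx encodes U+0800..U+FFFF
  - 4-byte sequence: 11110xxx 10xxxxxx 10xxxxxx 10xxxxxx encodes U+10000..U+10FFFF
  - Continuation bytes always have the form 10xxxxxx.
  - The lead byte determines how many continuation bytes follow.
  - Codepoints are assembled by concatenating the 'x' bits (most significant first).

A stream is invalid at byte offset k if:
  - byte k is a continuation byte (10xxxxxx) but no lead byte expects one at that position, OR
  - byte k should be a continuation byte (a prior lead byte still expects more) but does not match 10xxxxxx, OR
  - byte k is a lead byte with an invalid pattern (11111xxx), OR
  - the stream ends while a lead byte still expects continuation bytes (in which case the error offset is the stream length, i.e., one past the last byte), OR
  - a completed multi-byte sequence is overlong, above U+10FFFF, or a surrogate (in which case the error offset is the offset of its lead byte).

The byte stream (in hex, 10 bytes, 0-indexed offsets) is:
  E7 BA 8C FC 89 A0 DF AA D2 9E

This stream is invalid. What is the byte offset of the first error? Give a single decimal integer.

Answer: 3

Derivation:
Byte[0]=E7: 3-byte lead, need 2 cont bytes. acc=0x7
Byte[1]=BA: continuation. acc=(acc<<6)|0x3A=0x1FA
Byte[2]=8C: continuation. acc=(acc<<6)|0x0C=0x7E8C
Completed: cp=U+7E8C (starts at byte 0)
Byte[3]=FC: INVALID lead byte (not 0xxx/110x/1110/11110)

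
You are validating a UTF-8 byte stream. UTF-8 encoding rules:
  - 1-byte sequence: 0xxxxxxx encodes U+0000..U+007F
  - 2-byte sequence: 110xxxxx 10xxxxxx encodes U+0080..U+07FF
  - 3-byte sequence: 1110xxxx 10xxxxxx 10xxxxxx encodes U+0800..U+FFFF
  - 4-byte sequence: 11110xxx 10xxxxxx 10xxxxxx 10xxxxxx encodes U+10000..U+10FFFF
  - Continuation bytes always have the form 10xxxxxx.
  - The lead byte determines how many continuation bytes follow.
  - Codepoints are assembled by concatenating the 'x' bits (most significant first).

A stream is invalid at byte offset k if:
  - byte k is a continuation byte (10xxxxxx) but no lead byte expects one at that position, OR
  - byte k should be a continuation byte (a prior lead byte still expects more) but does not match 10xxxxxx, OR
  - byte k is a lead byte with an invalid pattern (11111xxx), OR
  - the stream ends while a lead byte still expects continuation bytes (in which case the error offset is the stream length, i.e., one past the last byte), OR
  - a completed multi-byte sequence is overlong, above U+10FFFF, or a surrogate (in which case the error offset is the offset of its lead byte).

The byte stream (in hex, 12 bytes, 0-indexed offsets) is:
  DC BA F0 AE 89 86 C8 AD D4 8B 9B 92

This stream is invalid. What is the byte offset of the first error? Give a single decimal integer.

Answer: 10

Derivation:
Byte[0]=DC: 2-byte lead, need 1 cont bytes. acc=0x1C
Byte[1]=BA: continuation. acc=(acc<<6)|0x3A=0x73A
Completed: cp=U+073A (starts at byte 0)
Byte[2]=F0: 4-byte lead, need 3 cont bytes. acc=0x0
Byte[3]=AE: continuation. acc=(acc<<6)|0x2E=0x2E
Byte[4]=89: continuation. acc=(acc<<6)|0x09=0xB89
Byte[5]=86: continuation. acc=(acc<<6)|0x06=0x2E246
Completed: cp=U+2E246 (starts at byte 2)
Byte[6]=C8: 2-byte lead, need 1 cont bytes. acc=0x8
Byte[7]=AD: continuation. acc=(acc<<6)|0x2D=0x22D
Completed: cp=U+022D (starts at byte 6)
Byte[8]=D4: 2-byte lead, need 1 cont bytes. acc=0x14
Byte[9]=8B: continuation. acc=(acc<<6)|0x0B=0x50B
Completed: cp=U+050B (starts at byte 8)
Byte[10]=9B: INVALID lead byte (not 0xxx/110x/1110/11110)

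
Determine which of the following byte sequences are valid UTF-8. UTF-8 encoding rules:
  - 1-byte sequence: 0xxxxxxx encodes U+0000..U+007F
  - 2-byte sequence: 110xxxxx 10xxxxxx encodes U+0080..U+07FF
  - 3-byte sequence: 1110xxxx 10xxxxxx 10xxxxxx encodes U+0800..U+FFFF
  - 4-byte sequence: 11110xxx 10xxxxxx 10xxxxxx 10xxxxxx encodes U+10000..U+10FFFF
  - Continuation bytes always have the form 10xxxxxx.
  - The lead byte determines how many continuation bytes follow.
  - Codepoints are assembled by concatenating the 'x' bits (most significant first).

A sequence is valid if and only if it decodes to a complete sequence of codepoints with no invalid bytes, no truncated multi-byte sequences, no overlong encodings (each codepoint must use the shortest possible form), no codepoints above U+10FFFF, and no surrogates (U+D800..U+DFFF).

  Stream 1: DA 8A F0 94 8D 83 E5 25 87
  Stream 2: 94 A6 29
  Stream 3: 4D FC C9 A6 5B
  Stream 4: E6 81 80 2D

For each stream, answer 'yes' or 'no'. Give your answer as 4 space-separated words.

Stream 1: error at byte offset 7. INVALID
Stream 2: error at byte offset 0. INVALID
Stream 3: error at byte offset 1. INVALID
Stream 4: decodes cleanly. VALID

Answer: no no no yes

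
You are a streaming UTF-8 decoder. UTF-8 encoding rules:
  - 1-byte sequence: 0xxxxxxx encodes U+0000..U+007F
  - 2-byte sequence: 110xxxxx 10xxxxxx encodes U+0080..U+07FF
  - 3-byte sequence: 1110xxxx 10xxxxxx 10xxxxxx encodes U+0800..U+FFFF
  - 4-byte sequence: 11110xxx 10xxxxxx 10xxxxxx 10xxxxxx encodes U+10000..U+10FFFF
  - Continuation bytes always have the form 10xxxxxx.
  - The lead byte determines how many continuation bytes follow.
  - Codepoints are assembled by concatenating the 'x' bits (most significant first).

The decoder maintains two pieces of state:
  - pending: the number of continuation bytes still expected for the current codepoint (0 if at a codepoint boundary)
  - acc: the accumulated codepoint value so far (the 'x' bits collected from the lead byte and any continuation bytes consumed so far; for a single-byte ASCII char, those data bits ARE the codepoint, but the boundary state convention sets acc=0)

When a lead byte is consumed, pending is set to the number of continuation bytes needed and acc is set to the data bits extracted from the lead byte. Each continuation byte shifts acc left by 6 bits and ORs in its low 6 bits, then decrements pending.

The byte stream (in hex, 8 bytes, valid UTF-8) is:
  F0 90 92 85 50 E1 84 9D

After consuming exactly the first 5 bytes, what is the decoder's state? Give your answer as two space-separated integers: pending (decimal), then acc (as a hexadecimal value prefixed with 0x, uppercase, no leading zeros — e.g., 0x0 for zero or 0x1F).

Answer: 0 0x0

Derivation:
Byte[0]=F0: 4-byte lead. pending=3, acc=0x0
Byte[1]=90: continuation. acc=(acc<<6)|0x10=0x10, pending=2
Byte[2]=92: continuation. acc=(acc<<6)|0x12=0x412, pending=1
Byte[3]=85: continuation. acc=(acc<<6)|0x05=0x10485, pending=0
Byte[4]=50: 1-byte. pending=0, acc=0x0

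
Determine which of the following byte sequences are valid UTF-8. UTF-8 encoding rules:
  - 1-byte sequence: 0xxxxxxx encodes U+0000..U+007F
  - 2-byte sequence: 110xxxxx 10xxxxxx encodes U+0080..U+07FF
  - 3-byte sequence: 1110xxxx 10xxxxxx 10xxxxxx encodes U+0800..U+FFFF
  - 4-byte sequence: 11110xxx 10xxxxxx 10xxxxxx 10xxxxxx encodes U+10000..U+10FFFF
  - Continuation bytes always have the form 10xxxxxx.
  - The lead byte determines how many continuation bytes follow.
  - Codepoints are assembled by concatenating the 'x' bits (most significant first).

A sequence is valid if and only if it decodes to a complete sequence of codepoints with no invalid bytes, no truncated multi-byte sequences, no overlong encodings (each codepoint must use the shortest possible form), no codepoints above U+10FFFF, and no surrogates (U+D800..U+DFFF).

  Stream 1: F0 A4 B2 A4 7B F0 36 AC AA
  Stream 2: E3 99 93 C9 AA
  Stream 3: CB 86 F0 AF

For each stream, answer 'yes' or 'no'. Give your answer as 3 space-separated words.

Answer: no yes no

Derivation:
Stream 1: error at byte offset 6. INVALID
Stream 2: decodes cleanly. VALID
Stream 3: error at byte offset 4. INVALID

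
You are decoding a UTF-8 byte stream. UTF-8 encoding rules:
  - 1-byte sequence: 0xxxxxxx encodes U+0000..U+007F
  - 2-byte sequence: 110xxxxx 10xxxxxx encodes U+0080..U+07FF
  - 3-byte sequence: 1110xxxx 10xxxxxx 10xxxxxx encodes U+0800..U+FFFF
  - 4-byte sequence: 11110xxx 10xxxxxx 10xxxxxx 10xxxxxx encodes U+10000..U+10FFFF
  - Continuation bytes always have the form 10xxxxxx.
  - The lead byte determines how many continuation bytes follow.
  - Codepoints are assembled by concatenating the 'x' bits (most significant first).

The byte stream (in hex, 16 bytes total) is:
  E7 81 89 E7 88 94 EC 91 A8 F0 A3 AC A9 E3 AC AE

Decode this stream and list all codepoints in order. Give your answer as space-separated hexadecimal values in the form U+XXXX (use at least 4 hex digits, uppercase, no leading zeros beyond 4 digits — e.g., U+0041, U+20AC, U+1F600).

Answer: U+7049 U+7214 U+C468 U+23B29 U+3B2E

Derivation:
Byte[0]=E7: 3-byte lead, need 2 cont bytes. acc=0x7
Byte[1]=81: continuation. acc=(acc<<6)|0x01=0x1C1
Byte[2]=89: continuation. acc=(acc<<6)|0x09=0x7049
Completed: cp=U+7049 (starts at byte 0)
Byte[3]=E7: 3-byte lead, need 2 cont bytes. acc=0x7
Byte[4]=88: continuation. acc=(acc<<6)|0x08=0x1C8
Byte[5]=94: continuation. acc=(acc<<6)|0x14=0x7214
Completed: cp=U+7214 (starts at byte 3)
Byte[6]=EC: 3-byte lead, need 2 cont bytes. acc=0xC
Byte[7]=91: continuation. acc=(acc<<6)|0x11=0x311
Byte[8]=A8: continuation. acc=(acc<<6)|0x28=0xC468
Completed: cp=U+C468 (starts at byte 6)
Byte[9]=F0: 4-byte lead, need 3 cont bytes. acc=0x0
Byte[10]=A3: continuation. acc=(acc<<6)|0x23=0x23
Byte[11]=AC: continuation. acc=(acc<<6)|0x2C=0x8EC
Byte[12]=A9: continuation. acc=(acc<<6)|0x29=0x23B29
Completed: cp=U+23B29 (starts at byte 9)
Byte[13]=E3: 3-byte lead, need 2 cont bytes. acc=0x3
Byte[14]=AC: continuation. acc=(acc<<6)|0x2C=0xEC
Byte[15]=AE: continuation. acc=(acc<<6)|0x2E=0x3B2E
Completed: cp=U+3B2E (starts at byte 13)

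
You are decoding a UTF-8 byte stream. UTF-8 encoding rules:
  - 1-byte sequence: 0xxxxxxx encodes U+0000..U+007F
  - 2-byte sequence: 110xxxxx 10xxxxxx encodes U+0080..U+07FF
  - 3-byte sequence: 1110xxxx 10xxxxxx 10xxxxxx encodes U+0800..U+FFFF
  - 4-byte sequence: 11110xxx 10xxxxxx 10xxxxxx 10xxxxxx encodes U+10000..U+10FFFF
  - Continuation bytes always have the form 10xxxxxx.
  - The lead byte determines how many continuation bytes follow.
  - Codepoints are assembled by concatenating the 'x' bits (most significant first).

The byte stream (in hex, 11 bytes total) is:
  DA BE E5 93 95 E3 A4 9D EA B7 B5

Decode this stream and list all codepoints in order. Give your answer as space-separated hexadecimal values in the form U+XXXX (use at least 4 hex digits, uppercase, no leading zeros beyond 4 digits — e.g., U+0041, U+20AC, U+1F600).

Answer: U+06BE U+54D5 U+391D U+ADF5

Derivation:
Byte[0]=DA: 2-byte lead, need 1 cont bytes. acc=0x1A
Byte[1]=BE: continuation. acc=(acc<<6)|0x3E=0x6BE
Completed: cp=U+06BE (starts at byte 0)
Byte[2]=E5: 3-byte lead, need 2 cont bytes. acc=0x5
Byte[3]=93: continuation. acc=(acc<<6)|0x13=0x153
Byte[4]=95: continuation. acc=(acc<<6)|0x15=0x54D5
Completed: cp=U+54D5 (starts at byte 2)
Byte[5]=E3: 3-byte lead, need 2 cont bytes. acc=0x3
Byte[6]=A4: continuation. acc=(acc<<6)|0x24=0xE4
Byte[7]=9D: continuation. acc=(acc<<6)|0x1D=0x391D
Completed: cp=U+391D (starts at byte 5)
Byte[8]=EA: 3-byte lead, need 2 cont bytes. acc=0xA
Byte[9]=B7: continuation. acc=(acc<<6)|0x37=0x2B7
Byte[10]=B5: continuation. acc=(acc<<6)|0x35=0xADF5
Completed: cp=U+ADF5 (starts at byte 8)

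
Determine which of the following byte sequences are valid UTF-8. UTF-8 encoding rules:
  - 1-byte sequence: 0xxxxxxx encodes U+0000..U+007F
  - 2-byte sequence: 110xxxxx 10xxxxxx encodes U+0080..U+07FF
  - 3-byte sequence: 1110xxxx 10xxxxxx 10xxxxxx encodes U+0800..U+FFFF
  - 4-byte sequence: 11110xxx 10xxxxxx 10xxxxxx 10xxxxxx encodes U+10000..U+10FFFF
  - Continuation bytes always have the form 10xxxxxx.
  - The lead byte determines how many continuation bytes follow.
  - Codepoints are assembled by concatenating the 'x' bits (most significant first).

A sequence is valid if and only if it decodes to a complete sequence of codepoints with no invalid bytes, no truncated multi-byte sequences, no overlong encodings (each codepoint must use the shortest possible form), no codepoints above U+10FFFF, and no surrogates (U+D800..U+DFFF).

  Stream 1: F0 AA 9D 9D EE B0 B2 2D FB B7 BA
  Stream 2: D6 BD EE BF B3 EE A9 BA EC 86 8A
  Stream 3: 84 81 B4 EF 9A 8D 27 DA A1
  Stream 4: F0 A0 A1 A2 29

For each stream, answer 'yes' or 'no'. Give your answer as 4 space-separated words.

Answer: no yes no yes

Derivation:
Stream 1: error at byte offset 8. INVALID
Stream 2: decodes cleanly. VALID
Stream 3: error at byte offset 0. INVALID
Stream 4: decodes cleanly. VALID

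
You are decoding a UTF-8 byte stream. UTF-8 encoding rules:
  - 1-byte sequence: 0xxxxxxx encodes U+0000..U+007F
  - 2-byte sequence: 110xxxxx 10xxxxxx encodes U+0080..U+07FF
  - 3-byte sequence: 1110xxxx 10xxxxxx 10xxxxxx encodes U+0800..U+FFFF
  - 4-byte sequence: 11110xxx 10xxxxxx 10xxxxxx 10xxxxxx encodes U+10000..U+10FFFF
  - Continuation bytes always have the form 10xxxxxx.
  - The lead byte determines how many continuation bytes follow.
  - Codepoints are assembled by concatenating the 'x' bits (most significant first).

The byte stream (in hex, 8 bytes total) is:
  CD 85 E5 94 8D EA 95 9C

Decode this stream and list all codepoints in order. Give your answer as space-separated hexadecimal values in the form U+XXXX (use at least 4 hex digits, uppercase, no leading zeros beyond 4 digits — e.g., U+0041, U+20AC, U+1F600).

Byte[0]=CD: 2-byte lead, need 1 cont bytes. acc=0xD
Byte[1]=85: continuation. acc=(acc<<6)|0x05=0x345
Completed: cp=U+0345 (starts at byte 0)
Byte[2]=E5: 3-byte lead, need 2 cont bytes. acc=0x5
Byte[3]=94: continuation. acc=(acc<<6)|0x14=0x154
Byte[4]=8D: continuation. acc=(acc<<6)|0x0D=0x550D
Completed: cp=U+550D (starts at byte 2)
Byte[5]=EA: 3-byte lead, need 2 cont bytes. acc=0xA
Byte[6]=95: continuation. acc=(acc<<6)|0x15=0x295
Byte[7]=9C: continuation. acc=(acc<<6)|0x1C=0xA55C
Completed: cp=U+A55C (starts at byte 5)

Answer: U+0345 U+550D U+A55C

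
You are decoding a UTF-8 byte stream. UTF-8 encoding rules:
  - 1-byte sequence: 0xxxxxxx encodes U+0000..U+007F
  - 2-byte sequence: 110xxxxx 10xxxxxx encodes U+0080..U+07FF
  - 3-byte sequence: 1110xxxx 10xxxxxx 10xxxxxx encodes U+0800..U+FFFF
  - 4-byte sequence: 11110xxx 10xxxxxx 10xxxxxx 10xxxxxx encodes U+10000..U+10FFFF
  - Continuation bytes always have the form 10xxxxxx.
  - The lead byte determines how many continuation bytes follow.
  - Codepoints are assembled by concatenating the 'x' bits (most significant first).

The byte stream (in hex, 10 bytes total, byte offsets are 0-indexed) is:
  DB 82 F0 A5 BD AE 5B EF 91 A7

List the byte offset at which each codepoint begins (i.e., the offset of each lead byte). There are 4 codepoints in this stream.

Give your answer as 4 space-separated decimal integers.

Byte[0]=DB: 2-byte lead, need 1 cont bytes. acc=0x1B
Byte[1]=82: continuation. acc=(acc<<6)|0x02=0x6C2
Completed: cp=U+06C2 (starts at byte 0)
Byte[2]=F0: 4-byte lead, need 3 cont bytes. acc=0x0
Byte[3]=A5: continuation. acc=(acc<<6)|0x25=0x25
Byte[4]=BD: continuation. acc=(acc<<6)|0x3D=0x97D
Byte[5]=AE: continuation. acc=(acc<<6)|0x2E=0x25F6E
Completed: cp=U+25F6E (starts at byte 2)
Byte[6]=5B: 1-byte ASCII. cp=U+005B
Byte[7]=EF: 3-byte lead, need 2 cont bytes. acc=0xF
Byte[8]=91: continuation. acc=(acc<<6)|0x11=0x3D1
Byte[9]=A7: continuation. acc=(acc<<6)|0x27=0xF467
Completed: cp=U+F467 (starts at byte 7)

Answer: 0 2 6 7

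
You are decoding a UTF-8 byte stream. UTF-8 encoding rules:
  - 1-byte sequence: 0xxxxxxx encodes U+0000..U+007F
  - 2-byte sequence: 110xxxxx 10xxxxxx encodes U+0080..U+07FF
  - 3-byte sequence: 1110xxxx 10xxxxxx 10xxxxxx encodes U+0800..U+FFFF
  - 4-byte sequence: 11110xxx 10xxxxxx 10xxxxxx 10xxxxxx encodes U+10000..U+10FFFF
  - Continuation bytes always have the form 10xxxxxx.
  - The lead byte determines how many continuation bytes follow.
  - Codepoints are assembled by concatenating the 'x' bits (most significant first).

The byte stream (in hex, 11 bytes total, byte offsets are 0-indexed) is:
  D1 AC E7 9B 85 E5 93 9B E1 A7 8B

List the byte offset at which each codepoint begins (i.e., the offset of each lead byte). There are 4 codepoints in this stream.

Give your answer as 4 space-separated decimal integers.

Answer: 0 2 5 8

Derivation:
Byte[0]=D1: 2-byte lead, need 1 cont bytes. acc=0x11
Byte[1]=AC: continuation. acc=(acc<<6)|0x2C=0x46C
Completed: cp=U+046C (starts at byte 0)
Byte[2]=E7: 3-byte lead, need 2 cont bytes. acc=0x7
Byte[3]=9B: continuation. acc=(acc<<6)|0x1B=0x1DB
Byte[4]=85: continuation. acc=(acc<<6)|0x05=0x76C5
Completed: cp=U+76C5 (starts at byte 2)
Byte[5]=E5: 3-byte lead, need 2 cont bytes. acc=0x5
Byte[6]=93: continuation. acc=(acc<<6)|0x13=0x153
Byte[7]=9B: continuation. acc=(acc<<6)|0x1B=0x54DB
Completed: cp=U+54DB (starts at byte 5)
Byte[8]=E1: 3-byte lead, need 2 cont bytes. acc=0x1
Byte[9]=A7: continuation. acc=(acc<<6)|0x27=0x67
Byte[10]=8B: continuation. acc=(acc<<6)|0x0B=0x19CB
Completed: cp=U+19CB (starts at byte 8)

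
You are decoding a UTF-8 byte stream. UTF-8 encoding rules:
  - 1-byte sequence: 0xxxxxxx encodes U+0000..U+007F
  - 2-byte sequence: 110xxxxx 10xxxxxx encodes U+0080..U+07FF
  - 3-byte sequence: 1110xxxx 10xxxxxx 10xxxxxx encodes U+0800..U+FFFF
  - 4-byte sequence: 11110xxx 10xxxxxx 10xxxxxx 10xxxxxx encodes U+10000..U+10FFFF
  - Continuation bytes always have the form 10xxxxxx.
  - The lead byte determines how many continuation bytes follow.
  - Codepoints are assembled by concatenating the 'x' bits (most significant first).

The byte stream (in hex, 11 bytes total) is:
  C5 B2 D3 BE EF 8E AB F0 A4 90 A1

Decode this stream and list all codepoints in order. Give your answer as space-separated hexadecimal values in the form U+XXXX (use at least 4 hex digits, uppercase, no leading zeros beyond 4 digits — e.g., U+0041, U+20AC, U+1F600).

Answer: U+0172 U+04FE U+F3AB U+24421

Derivation:
Byte[0]=C5: 2-byte lead, need 1 cont bytes. acc=0x5
Byte[1]=B2: continuation. acc=(acc<<6)|0x32=0x172
Completed: cp=U+0172 (starts at byte 0)
Byte[2]=D3: 2-byte lead, need 1 cont bytes. acc=0x13
Byte[3]=BE: continuation. acc=(acc<<6)|0x3E=0x4FE
Completed: cp=U+04FE (starts at byte 2)
Byte[4]=EF: 3-byte lead, need 2 cont bytes. acc=0xF
Byte[5]=8E: continuation. acc=(acc<<6)|0x0E=0x3CE
Byte[6]=AB: continuation. acc=(acc<<6)|0x2B=0xF3AB
Completed: cp=U+F3AB (starts at byte 4)
Byte[7]=F0: 4-byte lead, need 3 cont bytes. acc=0x0
Byte[8]=A4: continuation. acc=(acc<<6)|0x24=0x24
Byte[9]=90: continuation. acc=(acc<<6)|0x10=0x910
Byte[10]=A1: continuation. acc=(acc<<6)|0x21=0x24421
Completed: cp=U+24421 (starts at byte 7)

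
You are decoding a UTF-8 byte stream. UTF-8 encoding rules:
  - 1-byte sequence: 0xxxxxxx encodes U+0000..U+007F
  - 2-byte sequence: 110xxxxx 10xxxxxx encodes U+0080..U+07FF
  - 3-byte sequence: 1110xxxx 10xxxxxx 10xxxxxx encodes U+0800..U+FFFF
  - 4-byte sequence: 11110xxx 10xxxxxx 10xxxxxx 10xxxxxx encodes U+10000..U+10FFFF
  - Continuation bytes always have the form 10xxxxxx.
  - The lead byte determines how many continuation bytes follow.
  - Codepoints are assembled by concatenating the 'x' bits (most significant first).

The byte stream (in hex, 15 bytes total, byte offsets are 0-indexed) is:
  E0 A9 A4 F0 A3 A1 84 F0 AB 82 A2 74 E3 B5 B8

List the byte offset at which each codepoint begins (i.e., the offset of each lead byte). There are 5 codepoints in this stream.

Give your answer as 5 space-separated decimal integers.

Byte[0]=E0: 3-byte lead, need 2 cont bytes. acc=0x0
Byte[1]=A9: continuation. acc=(acc<<6)|0x29=0x29
Byte[2]=A4: continuation. acc=(acc<<6)|0x24=0xA64
Completed: cp=U+0A64 (starts at byte 0)
Byte[3]=F0: 4-byte lead, need 3 cont bytes. acc=0x0
Byte[4]=A3: continuation. acc=(acc<<6)|0x23=0x23
Byte[5]=A1: continuation. acc=(acc<<6)|0x21=0x8E1
Byte[6]=84: continuation. acc=(acc<<6)|0x04=0x23844
Completed: cp=U+23844 (starts at byte 3)
Byte[7]=F0: 4-byte lead, need 3 cont bytes. acc=0x0
Byte[8]=AB: continuation. acc=(acc<<6)|0x2B=0x2B
Byte[9]=82: continuation. acc=(acc<<6)|0x02=0xAC2
Byte[10]=A2: continuation. acc=(acc<<6)|0x22=0x2B0A2
Completed: cp=U+2B0A2 (starts at byte 7)
Byte[11]=74: 1-byte ASCII. cp=U+0074
Byte[12]=E3: 3-byte lead, need 2 cont bytes. acc=0x3
Byte[13]=B5: continuation. acc=(acc<<6)|0x35=0xF5
Byte[14]=B8: continuation. acc=(acc<<6)|0x38=0x3D78
Completed: cp=U+3D78 (starts at byte 12)

Answer: 0 3 7 11 12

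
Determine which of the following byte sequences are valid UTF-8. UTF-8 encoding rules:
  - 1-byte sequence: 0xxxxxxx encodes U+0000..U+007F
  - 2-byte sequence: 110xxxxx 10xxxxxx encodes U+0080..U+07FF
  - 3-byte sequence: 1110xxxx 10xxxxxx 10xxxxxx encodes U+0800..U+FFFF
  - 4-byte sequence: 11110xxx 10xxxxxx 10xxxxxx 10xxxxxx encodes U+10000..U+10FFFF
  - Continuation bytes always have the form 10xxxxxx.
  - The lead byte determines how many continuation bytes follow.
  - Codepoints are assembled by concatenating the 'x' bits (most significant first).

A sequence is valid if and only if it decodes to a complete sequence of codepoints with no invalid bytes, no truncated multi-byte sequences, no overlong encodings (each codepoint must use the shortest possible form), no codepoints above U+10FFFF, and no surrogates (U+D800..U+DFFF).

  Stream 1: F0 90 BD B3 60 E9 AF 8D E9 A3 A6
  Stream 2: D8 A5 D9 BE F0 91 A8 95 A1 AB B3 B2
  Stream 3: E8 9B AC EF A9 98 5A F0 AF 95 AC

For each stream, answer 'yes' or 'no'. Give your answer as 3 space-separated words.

Answer: yes no yes

Derivation:
Stream 1: decodes cleanly. VALID
Stream 2: error at byte offset 8. INVALID
Stream 3: decodes cleanly. VALID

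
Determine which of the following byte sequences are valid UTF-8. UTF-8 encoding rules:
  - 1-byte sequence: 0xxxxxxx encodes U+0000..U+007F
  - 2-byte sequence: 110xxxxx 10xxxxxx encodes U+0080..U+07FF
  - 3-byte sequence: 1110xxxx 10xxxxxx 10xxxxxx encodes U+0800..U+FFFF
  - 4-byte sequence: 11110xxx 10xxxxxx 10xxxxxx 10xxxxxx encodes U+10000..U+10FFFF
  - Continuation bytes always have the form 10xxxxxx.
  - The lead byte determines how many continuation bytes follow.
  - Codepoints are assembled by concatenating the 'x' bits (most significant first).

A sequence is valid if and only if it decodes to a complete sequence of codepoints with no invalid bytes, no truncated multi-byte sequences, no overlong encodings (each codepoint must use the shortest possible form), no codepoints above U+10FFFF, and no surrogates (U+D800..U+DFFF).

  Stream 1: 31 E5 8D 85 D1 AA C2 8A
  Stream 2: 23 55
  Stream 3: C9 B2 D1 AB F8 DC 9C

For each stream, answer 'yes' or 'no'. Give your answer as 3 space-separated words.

Stream 1: decodes cleanly. VALID
Stream 2: decodes cleanly. VALID
Stream 3: error at byte offset 4. INVALID

Answer: yes yes no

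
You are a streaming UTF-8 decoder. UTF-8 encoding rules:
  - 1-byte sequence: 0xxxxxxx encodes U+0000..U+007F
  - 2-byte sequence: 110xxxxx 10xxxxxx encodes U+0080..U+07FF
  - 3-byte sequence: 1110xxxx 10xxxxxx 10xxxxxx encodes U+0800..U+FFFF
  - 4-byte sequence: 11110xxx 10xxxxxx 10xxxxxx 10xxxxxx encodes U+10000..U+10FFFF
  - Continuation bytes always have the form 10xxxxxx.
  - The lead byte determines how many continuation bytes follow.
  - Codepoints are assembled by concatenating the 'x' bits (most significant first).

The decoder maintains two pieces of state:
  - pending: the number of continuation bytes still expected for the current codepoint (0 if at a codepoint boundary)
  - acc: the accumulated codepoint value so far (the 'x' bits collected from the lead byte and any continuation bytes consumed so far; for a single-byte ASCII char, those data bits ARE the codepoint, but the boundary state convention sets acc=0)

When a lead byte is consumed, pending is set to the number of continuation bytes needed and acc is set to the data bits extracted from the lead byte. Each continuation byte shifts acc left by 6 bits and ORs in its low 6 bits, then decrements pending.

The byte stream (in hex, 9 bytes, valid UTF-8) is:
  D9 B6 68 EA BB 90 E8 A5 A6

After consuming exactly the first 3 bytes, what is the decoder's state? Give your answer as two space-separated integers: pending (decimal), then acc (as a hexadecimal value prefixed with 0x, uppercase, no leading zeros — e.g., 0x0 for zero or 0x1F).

Byte[0]=D9: 2-byte lead. pending=1, acc=0x19
Byte[1]=B6: continuation. acc=(acc<<6)|0x36=0x676, pending=0
Byte[2]=68: 1-byte. pending=0, acc=0x0

Answer: 0 0x0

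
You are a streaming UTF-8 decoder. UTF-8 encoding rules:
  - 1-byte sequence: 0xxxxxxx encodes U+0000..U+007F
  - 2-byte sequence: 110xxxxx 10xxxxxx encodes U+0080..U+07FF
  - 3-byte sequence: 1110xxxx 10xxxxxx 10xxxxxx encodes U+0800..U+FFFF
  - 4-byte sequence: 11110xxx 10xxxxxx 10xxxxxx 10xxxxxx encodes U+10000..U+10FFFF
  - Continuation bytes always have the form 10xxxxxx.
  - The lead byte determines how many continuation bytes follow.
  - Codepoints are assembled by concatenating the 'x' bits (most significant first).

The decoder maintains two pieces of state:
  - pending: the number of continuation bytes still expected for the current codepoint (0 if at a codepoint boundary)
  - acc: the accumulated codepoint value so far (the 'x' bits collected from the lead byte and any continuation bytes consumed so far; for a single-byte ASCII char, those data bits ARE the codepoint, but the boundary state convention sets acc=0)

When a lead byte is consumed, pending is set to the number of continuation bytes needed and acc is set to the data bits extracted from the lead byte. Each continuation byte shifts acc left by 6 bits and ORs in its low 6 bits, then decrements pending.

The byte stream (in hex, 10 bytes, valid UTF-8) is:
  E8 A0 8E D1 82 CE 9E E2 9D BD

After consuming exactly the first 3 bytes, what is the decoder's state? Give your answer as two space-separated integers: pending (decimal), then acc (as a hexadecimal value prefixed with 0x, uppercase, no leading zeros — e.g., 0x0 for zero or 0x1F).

Byte[0]=E8: 3-byte lead. pending=2, acc=0x8
Byte[1]=A0: continuation. acc=(acc<<6)|0x20=0x220, pending=1
Byte[2]=8E: continuation. acc=(acc<<6)|0x0E=0x880E, pending=0

Answer: 0 0x880E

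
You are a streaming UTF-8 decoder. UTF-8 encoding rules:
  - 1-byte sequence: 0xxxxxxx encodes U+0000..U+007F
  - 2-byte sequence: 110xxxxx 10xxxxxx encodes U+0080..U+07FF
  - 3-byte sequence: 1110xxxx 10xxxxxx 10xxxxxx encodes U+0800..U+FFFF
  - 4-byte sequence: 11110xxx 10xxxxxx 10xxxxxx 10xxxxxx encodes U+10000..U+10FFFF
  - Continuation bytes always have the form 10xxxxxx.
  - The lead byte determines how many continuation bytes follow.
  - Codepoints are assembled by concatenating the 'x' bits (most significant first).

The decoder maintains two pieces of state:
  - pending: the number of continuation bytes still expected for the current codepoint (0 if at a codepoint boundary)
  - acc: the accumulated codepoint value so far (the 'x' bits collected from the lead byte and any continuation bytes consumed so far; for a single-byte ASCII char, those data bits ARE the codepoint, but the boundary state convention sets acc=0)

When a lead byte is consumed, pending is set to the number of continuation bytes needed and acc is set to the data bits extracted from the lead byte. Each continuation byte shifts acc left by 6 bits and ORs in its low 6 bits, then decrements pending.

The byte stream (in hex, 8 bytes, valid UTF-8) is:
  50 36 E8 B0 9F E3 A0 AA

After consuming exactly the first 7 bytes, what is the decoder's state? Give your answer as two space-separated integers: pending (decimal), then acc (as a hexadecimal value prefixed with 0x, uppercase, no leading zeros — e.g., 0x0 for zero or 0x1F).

Byte[0]=50: 1-byte. pending=0, acc=0x0
Byte[1]=36: 1-byte. pending=0, acc=0x0
Byte[2]=E8: 3-byte lead. pending=2, acc=0x8
Byte[3]=B0: continuation. acc=(acc<<6)|0x30=0x230, pending=1
Byte[4]=9F: continuation. acc=(acc<<6)|0x1F=0x8C1F, pending=0
Byte[5]=E3: 3-byte lead. pending=2, acc=0x3
Byte[6]=A0: continuation. acc=(acc<<6)|0x20=0xE0, pending=1

Answer: 1 0xE0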